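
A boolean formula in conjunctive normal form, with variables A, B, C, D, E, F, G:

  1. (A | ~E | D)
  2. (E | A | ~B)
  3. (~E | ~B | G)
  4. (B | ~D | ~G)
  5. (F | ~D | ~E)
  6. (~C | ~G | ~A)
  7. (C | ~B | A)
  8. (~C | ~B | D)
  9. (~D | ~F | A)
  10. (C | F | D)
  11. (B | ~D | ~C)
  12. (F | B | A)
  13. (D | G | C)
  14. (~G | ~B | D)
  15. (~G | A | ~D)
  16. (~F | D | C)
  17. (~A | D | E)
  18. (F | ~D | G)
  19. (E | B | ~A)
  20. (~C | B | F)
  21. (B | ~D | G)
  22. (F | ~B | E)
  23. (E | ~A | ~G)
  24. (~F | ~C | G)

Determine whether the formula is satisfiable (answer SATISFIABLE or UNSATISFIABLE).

Branch on A: take A = True.
Set B = True and propagate.
For the remaining variables, C = False, D = True, E = False, F = True, G = False works.
So A = T, B = T, C = F, D = T, E = F, F = T, G = F is a satisfying assignment.

SATISFIABLE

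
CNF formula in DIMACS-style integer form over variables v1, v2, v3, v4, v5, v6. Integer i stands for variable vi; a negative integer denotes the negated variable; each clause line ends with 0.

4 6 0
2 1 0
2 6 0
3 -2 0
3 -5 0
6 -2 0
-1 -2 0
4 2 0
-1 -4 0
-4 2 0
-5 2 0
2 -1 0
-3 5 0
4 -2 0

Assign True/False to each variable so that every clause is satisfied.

v1=False, v2=True, v3=True, v4=True, v5=True, v6=True

Pure literal: v6 appears only positively; assign v6 = True.
Set v1 = False and propagate.
  then v2 is forced to True.
  then v3 is forced to True.
  then v5 is forced to True.
  then v4 is forced to True.
Check each clause:
  1. (v6 || v4) — v4 is true.
  2. (v2 || v1) — v2 is true.
  3. (v2 || v6) — v2 is true.
  4. (v3 || !v2) — v3 is true.
  5. (!v5 || v3) — v3 is true.
  6. (v6 || !v2) — v6 is true.
  7. (!v1 || !v2) — !v1 is true.
  8. (v2 || v4) — v2 is true.
  9. (!v1 || !v4) — !v1 is true.
  10. (!v4 || v2) — v2 is true.
  11. (!v5 || v2) — v2 is true.
  12. (!v1 || v2) — v2 is true.
  13. (v5 || !v3) — v5 is true.
  14. (!v2 || v4) — v4 is true.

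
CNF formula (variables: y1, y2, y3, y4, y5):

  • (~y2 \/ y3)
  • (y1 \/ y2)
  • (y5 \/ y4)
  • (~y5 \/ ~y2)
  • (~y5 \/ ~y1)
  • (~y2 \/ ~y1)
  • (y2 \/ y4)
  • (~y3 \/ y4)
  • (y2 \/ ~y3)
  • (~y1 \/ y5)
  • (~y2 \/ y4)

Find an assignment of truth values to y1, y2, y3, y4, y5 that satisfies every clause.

y1=False  y2=True  y3=True  y4=True  y5=False

Check each clause:
  1. (~y2 \/ y3) — y3 is true.
  2. (y2 \/ y1) — y2 is true.
  3. (y4 \/ y5) — y4 is true.
  4. (~y5 \/ ~y2) — ~y5 is true.
  5. (~y1 \/ ~y5) — ~y5 is true.
  6. (~y2 \/ ~y1) — ~y1 is true.
  7. (y4 \/ y2) — y2 is true.
  8. (y4 \/ ~y3) — y4 is true.
  9. (y2 \/ ~y3) — y2 is true.
  10. (y5 \/ ~y1) — ~y1 is true.
  11. (~y2 \/ y4) — y4 is true.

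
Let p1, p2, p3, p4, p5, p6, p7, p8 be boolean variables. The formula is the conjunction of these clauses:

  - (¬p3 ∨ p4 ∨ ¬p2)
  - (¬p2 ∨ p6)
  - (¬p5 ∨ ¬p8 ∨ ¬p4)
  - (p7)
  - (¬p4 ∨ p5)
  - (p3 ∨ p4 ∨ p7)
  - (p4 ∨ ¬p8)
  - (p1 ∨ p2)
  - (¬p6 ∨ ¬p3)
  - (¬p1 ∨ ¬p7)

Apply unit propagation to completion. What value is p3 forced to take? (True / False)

False

Unit clause (p7) sets p7 = True.
(¬p7 ∨ ¬p1) with p7 = True leaves only ¬p1, so p1 = False.
From (p2 ∨ p1) and p1 = False: p2 = True.
(p6 ∨ ¬p2) with p2 = True leaves only p6, so p6 = True.
From (¬p3 ∨ ¬p6) and p6 = True: p3 = False.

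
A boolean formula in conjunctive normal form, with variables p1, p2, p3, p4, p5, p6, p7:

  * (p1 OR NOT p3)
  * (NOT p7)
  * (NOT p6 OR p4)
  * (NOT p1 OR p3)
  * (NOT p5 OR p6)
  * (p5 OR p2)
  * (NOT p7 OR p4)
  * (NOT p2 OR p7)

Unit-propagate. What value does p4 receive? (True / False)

Unit clause (NOT p7) sets p7 = False.
(p7 OR NOT p2): since p7 = False, the clause reduces to (NOT p2). p2 = False.
(p2 OR p5): since p2 = False, the clause reduces to (p5). p5 = True.
From (NOT p5 OR p6) and p5 = True: p6 = True.
From (NOT p6 OR p4) and p6 = True: p4 = True.

True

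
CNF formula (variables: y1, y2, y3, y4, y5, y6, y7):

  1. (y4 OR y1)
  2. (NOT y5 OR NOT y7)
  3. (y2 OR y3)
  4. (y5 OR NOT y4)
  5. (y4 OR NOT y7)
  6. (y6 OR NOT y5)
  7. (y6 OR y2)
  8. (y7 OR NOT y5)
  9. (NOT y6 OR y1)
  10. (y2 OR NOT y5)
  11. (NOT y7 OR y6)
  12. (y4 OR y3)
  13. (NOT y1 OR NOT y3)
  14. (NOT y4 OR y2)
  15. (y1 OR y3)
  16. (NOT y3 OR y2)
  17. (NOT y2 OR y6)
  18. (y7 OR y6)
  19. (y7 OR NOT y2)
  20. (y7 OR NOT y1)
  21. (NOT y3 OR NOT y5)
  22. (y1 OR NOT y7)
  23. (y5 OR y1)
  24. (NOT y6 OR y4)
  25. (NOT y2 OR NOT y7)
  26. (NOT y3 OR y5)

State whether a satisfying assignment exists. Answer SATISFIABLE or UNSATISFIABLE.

UNSATISFIABLE

y7 = True:
  propagation gives y5=False, y4=False; an empty clause results — contradiction.
y7 = False:
  propagation gives y5=False, y4=False, y1=True; an empty clause results — contradiction.
Every branch closes, so no satisfying assignment exists.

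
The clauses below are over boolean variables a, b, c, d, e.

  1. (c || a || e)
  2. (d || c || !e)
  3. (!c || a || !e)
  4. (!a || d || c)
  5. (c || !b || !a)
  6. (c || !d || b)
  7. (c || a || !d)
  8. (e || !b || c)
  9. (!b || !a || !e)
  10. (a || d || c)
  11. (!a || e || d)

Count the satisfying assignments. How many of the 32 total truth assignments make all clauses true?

8

The models are:
  a=0 b=0 c=1 d=0 e=0
  a=0 b=0 c=1 d=1 e=0
  a=0 b=1 c=1 d=0 e=0
  a=0 b=1 c=1 d=1 e=0
  a=1 b=0 c=1 d=0 e=1
  a=1 b=0 c=1 d=1 e=0
  a=1 b=0 c=1 d=1 e=1
  a=1 b=1 c=1 d=1 e=0
Count: 8.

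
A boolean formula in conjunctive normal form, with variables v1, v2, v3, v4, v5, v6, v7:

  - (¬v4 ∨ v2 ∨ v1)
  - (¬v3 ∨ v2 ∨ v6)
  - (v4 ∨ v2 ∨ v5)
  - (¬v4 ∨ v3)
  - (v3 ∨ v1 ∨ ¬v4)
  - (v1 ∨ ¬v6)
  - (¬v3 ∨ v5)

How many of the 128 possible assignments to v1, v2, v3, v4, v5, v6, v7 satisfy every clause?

34

Split on v3, then v4.
  v3=1, v4=1: v7 free; 4 ways for (v1,v2,v5,v6) × 2^1 = 8.
  v3=1, v4=0: v7 free; 4 ways for (v1,v2,v5,v6) × 2^1 = 8.
  v3=0, v4=1: a clause becomes empty — 0.
  v3=0, v4=0: v7 free; 9 ways for (v1,v2,v5,v6) × 2^1 = 18.
Total: 8 + 8 + 0 + 18 = 34.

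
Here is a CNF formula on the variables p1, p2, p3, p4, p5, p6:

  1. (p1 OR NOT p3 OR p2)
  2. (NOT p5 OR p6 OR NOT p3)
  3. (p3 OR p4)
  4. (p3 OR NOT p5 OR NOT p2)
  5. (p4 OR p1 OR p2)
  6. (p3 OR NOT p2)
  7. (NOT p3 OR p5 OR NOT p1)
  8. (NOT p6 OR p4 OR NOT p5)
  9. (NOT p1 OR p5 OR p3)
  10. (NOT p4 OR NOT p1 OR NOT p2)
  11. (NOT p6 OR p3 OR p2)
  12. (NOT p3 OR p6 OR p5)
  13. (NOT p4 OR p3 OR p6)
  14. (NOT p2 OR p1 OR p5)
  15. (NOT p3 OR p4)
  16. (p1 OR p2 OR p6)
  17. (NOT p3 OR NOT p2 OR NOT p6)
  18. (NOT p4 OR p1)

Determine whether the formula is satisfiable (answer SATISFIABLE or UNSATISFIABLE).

SATISFIABLE

Try p1 = True.
Try p2 = False.
The remaining clauses are satisfied by p3 = True, p4 = True, p5 = True, p6 = True.
So p1=True, p2=False, p3=True, p4=True, p5=True, p6=True is a satisfying assignment.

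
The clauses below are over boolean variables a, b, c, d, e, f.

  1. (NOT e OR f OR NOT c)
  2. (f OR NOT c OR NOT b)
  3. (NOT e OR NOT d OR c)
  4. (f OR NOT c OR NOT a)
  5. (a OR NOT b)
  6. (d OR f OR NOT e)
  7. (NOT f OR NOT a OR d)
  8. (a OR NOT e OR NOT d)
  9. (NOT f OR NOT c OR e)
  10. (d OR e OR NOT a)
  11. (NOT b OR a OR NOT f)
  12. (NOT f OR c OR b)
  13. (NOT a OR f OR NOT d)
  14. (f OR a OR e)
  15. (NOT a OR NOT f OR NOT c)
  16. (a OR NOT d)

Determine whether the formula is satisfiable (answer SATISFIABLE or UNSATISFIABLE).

Branch on a: take a = False.
  then b is forced to False.
  then d is forced to False.
Set c = True and propagate.
Set e = True and propagate.
  then f is forced to True.
So a=0, b=0, c=1, d=0, e=1, f=1 is a satisfying assignment.

SATISFIABLE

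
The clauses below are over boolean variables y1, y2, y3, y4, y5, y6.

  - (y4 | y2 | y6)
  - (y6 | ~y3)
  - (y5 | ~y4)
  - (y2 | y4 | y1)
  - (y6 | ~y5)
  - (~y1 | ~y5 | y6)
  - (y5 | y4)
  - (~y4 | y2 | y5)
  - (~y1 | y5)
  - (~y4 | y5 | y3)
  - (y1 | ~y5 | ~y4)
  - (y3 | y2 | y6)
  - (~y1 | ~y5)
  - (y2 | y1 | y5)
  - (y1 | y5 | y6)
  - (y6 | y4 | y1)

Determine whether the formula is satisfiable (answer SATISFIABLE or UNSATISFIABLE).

SATISFIABLE

y2 occurs only positively in the remaining clauses — set y2 = True.
y6 occurs only positively in the remaining clauses — set y6 = True.
Try y1 = False.
Branch on y3: take y3 = False.
Branch on y4: take y4 = False.
  then y5 is forced to True.
Every clause has at least one true literal under this assignment.
So y1=F, y2=T, y3=F, y4=F, y5=T, y6=T is a satisfying assignment.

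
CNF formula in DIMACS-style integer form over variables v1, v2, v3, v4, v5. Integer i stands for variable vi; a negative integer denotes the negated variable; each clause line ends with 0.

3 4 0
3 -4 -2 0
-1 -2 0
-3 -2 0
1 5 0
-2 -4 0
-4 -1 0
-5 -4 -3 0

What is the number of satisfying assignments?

4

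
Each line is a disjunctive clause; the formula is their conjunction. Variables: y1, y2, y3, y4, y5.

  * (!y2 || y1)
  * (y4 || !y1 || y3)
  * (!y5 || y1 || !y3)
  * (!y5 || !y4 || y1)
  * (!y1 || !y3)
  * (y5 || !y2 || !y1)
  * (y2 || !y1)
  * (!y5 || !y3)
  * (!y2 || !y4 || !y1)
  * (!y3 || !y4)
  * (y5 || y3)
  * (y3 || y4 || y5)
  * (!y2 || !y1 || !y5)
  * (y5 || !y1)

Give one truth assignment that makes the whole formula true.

Branch on y1: take y1 = False.
  then y2 is forced to False.
Try y3 = True.
  then y5 is forced to False.
  then y4 is forced to False.

y1=F  y2=F  y3=T  y4=F  y5=F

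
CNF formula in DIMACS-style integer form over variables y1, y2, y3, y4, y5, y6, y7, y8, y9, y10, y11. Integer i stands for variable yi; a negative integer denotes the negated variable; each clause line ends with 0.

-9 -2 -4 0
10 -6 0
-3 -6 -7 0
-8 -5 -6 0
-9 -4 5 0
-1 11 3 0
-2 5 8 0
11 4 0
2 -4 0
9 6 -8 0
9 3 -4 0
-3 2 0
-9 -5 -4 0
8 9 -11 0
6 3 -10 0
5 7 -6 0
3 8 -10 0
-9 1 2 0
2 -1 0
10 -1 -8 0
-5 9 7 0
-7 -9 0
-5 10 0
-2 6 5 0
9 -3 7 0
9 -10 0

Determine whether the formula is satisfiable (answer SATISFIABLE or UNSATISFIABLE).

SATISFIABLE

Branch on y1: take y1 = True.
  then y2 is forced to True.
Try y3 = True.
For the remaining variables, y4 = False, y5 = True, y6 = False, y7 = False, y8 = True, y9 = True, y10 = True, y11 = True works.
So y1=T, y2=T, y3=T, y4=F, y5=T, y6=F, y7=F, y8=T, y9=T, y10=T, y11=T is a satisfying assignment.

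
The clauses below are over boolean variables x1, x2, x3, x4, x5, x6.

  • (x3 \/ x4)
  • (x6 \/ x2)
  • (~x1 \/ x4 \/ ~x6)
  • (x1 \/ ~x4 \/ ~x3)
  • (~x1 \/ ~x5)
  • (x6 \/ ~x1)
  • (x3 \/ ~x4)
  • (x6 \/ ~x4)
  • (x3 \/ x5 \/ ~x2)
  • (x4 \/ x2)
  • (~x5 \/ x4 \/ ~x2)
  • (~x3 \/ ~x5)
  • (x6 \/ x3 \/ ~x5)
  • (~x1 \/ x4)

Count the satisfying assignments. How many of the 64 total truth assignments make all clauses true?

4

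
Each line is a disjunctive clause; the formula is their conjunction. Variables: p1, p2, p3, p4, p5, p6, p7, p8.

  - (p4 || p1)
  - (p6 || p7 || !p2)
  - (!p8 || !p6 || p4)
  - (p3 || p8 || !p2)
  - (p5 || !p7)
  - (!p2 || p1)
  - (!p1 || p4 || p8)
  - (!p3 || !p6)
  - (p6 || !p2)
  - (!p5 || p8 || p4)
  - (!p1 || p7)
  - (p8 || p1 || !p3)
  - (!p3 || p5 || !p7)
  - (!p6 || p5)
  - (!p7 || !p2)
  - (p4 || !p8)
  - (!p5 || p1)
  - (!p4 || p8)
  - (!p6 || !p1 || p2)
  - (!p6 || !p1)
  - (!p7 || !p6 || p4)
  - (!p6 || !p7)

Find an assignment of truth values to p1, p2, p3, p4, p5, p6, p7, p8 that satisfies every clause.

Set p1 = False and propagate.
  then p4 is forced to True.
  then p2 is forced to False.
  then p5 is forced to False.
  then p7 is forced to False.
  then p6 is forced to False.
  then p8 is forced to True.
p3 is now unconstrained; take p3 = True.
Every clause has at least one true literal under this assignment.

p1=0, p2=0, p3=1, p4=1, p5=0, p6=0, p7=0, p8=1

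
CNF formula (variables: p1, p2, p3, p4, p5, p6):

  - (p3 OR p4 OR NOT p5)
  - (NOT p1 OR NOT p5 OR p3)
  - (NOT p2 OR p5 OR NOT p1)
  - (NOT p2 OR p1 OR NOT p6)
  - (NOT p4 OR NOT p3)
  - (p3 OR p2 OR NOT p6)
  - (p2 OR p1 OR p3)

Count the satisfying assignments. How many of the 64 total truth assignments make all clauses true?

17

Case analysis on p3 and p1:
  p3=1, p1=1: p6 free; 3 ways for (p2,p4,p5) × 2^1 = 6.
  p3=1, p1=0: p5 free; 3 ways for (p2,p4,p6) × 2^1 = 6.
  p3=0, p1=1: remaining (p2,p4,p5,p6) ∈ {(0,0,0,0); (0,1,0,0)} — 2.
  p3=0, p1=0: remaining (p2,p4,p5,p6) ∈ {(1,0,0,0); (1,1,0,0); (1,1,1,0)} — 3.
Total: 6 + 6 + 2 + 3 = 17.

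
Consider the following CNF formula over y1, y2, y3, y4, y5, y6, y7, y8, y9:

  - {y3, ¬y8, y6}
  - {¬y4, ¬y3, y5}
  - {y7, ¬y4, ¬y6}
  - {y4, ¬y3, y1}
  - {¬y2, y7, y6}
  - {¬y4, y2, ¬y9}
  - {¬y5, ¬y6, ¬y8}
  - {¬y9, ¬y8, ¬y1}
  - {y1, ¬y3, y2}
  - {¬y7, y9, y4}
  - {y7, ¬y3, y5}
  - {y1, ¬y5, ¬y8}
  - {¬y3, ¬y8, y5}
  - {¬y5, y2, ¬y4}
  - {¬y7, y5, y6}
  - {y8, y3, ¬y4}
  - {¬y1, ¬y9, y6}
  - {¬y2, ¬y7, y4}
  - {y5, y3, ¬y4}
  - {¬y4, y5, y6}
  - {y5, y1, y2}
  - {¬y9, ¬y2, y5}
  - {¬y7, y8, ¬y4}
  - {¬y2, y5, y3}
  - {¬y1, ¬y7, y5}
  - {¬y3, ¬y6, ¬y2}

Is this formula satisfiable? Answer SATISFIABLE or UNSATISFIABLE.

SATISFIABLE

Branch on y1: take y1 = True.
Try y2 = False.
The remaining clauses are satisfied by y3 = False, y4 = False, y5 = False, y6 = True, y7 = False, y8 = False, y9 = False.
Every clause has at least one true literal under this assignment.
So y1 = True, y2 = False, y3 = False, y4 = False, y5 = False, y6 = True, y7 = False, y8 = False, y9 = False is a satisfying assignment.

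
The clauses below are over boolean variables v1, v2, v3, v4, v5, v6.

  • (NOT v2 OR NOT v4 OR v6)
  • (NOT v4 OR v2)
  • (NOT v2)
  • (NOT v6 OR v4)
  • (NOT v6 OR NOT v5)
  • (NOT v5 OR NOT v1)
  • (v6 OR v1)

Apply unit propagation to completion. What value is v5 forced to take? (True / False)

Unit clause (NOT v2) sets v2 = False.
(v2 OR NOT v4) with v2 = False leaves only NOT v4, so v4 = False.
(NOT v6 OR v4) with v4 = False leaves only NOT v6, so v6 = False.
(v1 OR v6) with v6 = False leaves only v1, so v1 = True.
(NOT v1 OR NOT v5) with v1 = True leaves only NOT v5, so v5 = False.

False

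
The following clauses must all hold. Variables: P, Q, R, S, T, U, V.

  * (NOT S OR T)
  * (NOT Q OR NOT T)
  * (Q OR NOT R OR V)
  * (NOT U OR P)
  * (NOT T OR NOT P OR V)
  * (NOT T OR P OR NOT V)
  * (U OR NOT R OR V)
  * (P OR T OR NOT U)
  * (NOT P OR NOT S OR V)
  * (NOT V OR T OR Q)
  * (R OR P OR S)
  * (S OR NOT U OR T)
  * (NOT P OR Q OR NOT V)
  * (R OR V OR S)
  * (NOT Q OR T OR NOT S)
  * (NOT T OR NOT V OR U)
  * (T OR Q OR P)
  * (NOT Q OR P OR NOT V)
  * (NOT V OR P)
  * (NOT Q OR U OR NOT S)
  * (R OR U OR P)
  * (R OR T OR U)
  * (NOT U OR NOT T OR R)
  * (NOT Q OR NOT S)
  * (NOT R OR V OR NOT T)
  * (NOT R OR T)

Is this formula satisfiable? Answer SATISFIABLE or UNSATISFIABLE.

UNSATISFIABLE

T = True:
  V = True:
    propagation gives P=True; an empty clause results — contradiction.
  V = False:
    propagation gives R=False, P=False, U=False; an empty clause results — contradiction.
T = False:
  propagation gives S=False, U=False, R=True; an empty clause results — contradiction.
Every branch closes, so no satisfying assignment exists.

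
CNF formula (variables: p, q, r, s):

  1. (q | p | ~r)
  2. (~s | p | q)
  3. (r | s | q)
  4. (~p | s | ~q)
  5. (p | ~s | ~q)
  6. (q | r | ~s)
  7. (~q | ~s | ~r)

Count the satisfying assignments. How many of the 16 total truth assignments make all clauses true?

The models are:
  p=F q=T r=F s=F
  p=F q=T r=T s=F
  p=T q=F r=T s=F
  p=T q=F r=T s=T
  p=T q=T r=F s=T
Count: 5.

5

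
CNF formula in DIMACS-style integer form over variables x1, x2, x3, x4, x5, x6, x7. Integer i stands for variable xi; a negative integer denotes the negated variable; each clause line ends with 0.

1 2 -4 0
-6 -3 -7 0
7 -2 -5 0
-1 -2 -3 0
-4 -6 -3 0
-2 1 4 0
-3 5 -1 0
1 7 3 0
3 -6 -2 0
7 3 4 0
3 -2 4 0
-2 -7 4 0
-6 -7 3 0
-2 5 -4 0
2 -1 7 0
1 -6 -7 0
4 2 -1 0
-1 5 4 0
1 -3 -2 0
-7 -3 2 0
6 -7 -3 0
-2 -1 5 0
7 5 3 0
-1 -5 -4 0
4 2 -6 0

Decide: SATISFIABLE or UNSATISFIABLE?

Try x1 = False.
Branch on x2: take x2 = False.
  then x4 is forced to False.
  then x6 is forced to False.
Branch on x3: take x3 = False.
  then x7 is forced to True.
x5 is now unconstrained; take x5 = True.
So x1 = 0, x2 = 0, x3 = 0, x4 = 0, x5 = 1, x6 = 0, x7 = 1 is a satisfying assignment.

SATISFIABLE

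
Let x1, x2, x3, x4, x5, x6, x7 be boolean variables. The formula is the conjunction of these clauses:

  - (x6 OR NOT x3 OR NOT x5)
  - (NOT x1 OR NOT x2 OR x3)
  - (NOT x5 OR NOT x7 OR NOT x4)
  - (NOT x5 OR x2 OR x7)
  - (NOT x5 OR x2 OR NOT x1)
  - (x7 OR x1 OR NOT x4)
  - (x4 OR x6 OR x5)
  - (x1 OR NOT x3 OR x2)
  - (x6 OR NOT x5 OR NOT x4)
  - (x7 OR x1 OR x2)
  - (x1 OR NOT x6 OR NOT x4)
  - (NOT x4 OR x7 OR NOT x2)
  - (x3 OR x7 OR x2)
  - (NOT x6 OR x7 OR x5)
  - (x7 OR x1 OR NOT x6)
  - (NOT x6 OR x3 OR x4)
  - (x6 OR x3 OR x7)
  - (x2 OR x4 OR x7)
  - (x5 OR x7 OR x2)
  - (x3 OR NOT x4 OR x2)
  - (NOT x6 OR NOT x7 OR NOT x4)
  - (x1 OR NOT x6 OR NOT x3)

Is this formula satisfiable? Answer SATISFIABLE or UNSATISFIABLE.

SATISFIABLE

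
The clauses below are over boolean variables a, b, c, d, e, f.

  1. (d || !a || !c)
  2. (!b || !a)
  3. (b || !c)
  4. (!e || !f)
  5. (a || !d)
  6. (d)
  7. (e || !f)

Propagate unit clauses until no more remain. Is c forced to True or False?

False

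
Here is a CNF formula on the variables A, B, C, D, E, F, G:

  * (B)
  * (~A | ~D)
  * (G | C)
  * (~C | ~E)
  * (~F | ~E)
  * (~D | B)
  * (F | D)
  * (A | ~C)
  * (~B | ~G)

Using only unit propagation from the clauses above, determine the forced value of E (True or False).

False

Unit clause (B) sets B = True.
(~G | ~B) with B = True leaves only ~G, so G = False.
(G | C): since G = False, the clause reduces to (C). C = True.
From (~E | ~C) and C = True: E = False.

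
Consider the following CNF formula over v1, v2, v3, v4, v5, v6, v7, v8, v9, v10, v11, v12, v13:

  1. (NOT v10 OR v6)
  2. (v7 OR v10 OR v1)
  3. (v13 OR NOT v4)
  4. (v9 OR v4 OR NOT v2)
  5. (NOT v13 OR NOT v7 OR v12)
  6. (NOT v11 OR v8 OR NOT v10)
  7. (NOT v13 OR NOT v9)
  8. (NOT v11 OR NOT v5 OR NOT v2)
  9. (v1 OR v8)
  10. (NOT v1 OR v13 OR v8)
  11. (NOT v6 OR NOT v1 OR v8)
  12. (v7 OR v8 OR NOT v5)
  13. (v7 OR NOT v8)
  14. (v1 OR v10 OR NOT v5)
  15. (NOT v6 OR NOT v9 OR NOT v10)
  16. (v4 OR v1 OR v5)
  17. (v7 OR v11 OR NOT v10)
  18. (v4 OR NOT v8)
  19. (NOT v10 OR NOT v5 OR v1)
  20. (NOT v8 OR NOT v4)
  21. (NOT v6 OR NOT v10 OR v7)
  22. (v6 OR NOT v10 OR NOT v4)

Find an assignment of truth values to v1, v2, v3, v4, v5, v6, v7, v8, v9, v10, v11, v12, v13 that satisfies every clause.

v2 occurs only negated in the remaining clauses — set v2 = False.
Try v1 = True.
Try v4 = False.
  then v8 is forced to False.
  then v13 is forced to True.
  then v9 is forced to False.
  then v6 is forced to False.
  then v10 is forced to False.
Try v5 = False.
For the remaining variables, v3 = True, v7 = False, v11 = False, v12 = False works.
Check each clause:
  1. (v6 OR NOT v10) — NOT v10 is true.
  2. (v7 OR v1 OR v10) — v1 is true.
  3. (v13 OR NOT v4) — NOT v4 is true.
  4. (v4 OR NOT v2 OR v9) — NOT v2 is true.
  5. (v12 OR NOT v13 OR NOT v7) — NOT v7 is true.
  6. (NOT v10 OR NOT v11 OR v8) — NOT v11 is true.
  7. (NOT v9 OR NOT v13) — NOT v9 is true.
  8. (NOT v5 OR NOT v2 OR NOT v11) — NOT v5 is true.
  9. (v8 OR v1) — v1 is true.
  10. (NOT v1 OR v8 OR v13) — v13 is true.
  11. (NOT v1 OR NOT v6 OR v8) — NOT v6 is true.
  12. (v8 OR NOT v5 OR v7) — NOT v5 is true.
  13. (v7 OR NOT v8) — NOT v8 is true.
  14. (v10 OR NOT v5 OR v1) — v1 is true.
  15. (NOT v6 OR NOT v10 OR NOT v9) — NOT v6 is true.
  16. (v5 OR v4 OR v1) — v1 is true.
  17. (v11 OR v7 OR NOT v10) — NOT v10 is true.
  18. (v4 OR NOT v8) — NOT v8 is true.
  19. (v1 OR NOT v10 OR NOT v5) — v1 is true.
  20. (NOT v8 OR NOT v4) — NOT v8 is true.
  21. (NOT v6 OR NOT v10 OR v7) — NOT v6 is true.
  22. (NOT v4 OR NOT v10 OR v6) — NOT v4 is true.

v1 = True, v2 = False, v3 = True, v4 = False, v5 = False, v6 = False, v7 = False, v8 = False, v9 = False, v10 = False, v11 = False, v12 = False, v13 = True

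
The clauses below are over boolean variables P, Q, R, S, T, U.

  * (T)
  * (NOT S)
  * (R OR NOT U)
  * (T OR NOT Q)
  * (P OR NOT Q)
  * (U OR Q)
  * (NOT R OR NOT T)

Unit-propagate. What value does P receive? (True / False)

True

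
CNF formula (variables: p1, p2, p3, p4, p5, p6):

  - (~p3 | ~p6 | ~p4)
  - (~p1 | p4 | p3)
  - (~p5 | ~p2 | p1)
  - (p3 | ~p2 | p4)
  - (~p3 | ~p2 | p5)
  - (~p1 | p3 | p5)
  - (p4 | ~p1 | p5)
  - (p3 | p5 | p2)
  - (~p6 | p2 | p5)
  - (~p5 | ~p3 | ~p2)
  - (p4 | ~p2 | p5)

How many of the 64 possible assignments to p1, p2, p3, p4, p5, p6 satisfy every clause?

Case analysis on p5 and p2:
  p5=T, p2=T: remaining (p1,p3,p4,p6) ∈ {(T,F,T,F); (T,F,T,T)} — 2.
  p5=T, p2=F: 12 of the 16 assignments to (p1,p3,p4,p6) work.
  p5=F, p2=T: remaining (p1,p3,p4,p6) ∈ {(F,F,T,F); (F,F,T,T)} — 2.
  p5=F, p2=F: remaining (p1,p3,p4,p6) ∈ {(F,T,F,F); (F,T,T,F); (T,T,T,F)} — 3.
Total: 2 + 12 + 2 + 3 = 19.

19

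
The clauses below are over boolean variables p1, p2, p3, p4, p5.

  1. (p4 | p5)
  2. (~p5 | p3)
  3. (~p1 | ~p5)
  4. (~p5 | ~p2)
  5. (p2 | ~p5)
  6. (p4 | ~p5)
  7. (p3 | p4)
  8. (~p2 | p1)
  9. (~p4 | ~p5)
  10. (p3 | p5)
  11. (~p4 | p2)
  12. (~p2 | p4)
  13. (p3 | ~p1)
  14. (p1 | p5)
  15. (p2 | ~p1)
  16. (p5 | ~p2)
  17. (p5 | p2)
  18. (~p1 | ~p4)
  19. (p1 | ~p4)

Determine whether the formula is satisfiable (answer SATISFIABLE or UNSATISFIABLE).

p5 = True:
  propagation gives p3=True, p1=False, p2=False; an empty clause results — contradiction.
p5 = False:
  propagation gives p4=True, p3=True, p2=True; an empty clause results — contradiction.
Every branch closes, so no satisfying assignment exists.

UNSATISFIABLE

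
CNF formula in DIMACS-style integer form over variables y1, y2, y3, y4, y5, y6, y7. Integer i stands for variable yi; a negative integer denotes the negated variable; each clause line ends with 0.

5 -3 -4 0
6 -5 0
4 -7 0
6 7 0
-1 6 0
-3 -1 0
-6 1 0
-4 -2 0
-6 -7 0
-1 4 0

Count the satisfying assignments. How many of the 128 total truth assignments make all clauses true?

3

Satisfying assignments:
  y1=F y2=F y3=F y4=T y5=F y6=F y7=T
  y1=T y2=F y3=F y4=T y5=F y6=T y7=F
  y1=T y2=F y3=F y4=T y5=T y6=T y7=F
That's 3 in total.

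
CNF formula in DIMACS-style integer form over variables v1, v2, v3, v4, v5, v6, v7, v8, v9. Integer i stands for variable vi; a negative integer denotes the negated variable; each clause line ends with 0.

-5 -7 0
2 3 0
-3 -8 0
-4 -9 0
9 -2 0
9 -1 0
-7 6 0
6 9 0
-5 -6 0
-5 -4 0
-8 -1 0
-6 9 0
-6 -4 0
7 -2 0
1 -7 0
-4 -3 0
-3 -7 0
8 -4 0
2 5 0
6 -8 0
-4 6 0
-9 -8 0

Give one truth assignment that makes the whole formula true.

v1 = T, v2 = F, v3 = T, v4 = F, v5 = T, v6 = F, v7 = F, v8 = F, v9 = T

Check each clause:
  1. (!v5 || !v7) — !v7 is true.
  2. (v3 || v2) — v3 is true.
  3. (!v3 || !v8) — !v8 is true.
  4. (!v9 || !v4) — !v4 is true.
  5. (v9 || !v2) — v9 is true.
  6. (!v1 || v9) — v9 is true.
  7. (!v7 || v6) — !v7 is true.
  8. (v6 || v9) — v9 is true.
  9. (!v5 || !v6) — !v6 is true.
  10. (!v4 || !v5) — !v4 is true.
  11. (!v1 || !v8) — !v8 is true.
  12. (v9 || !v6) — v9 is true.
  13. (!v6 || !v4) — !v6 is true.
  14. (!v2 || v7) — !v2 is true.
  15. (v1 || !v7) — v1 is true.
  16. (!v4 || !v3) — !v4 is true.
  17. (!v3 || !v7) — !v7 is true.
  18. (!v4 || v8) — !v4 is true.
  19. (v5 || v2) — v5 is true.
  20. (!v8 || v6) — !v8 is true.
  21. (!v4 || v6) — !v4 is true.
  22. (!v8 || !v9) — !v8 is true.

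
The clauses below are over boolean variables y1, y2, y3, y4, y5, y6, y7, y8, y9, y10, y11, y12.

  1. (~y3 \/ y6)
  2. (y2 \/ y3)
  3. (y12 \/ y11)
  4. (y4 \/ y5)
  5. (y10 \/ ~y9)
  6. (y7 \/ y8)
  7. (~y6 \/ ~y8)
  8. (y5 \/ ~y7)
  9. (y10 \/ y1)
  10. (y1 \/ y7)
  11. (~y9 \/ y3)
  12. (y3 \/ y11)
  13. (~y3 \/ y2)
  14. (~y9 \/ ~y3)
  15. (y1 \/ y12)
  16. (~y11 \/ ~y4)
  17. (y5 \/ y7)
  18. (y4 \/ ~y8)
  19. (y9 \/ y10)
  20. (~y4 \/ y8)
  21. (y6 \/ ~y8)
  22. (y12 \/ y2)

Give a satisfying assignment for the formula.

y1=True, y2=True, y3=True, y4=False, y5=True, y6=True, y7=True, y8=False, y9=False, y10=True, y11=False, y12=True

Check each clause:
  1. (~y3 \/ y6) — y6 is true.
  2. (y3 \/ y2) — y2 is true.
  3. (y11 \/ y12) — y12 is true.
  4. (y5 \/ y4) — y5 is true.
  5. (~y9 \/ y10) — y10 is true.
  6. (y7 \/ y8) — y7 is true.
  7. (~y6 \/ ~y8) — ~y8 is true.
  8. (~y7 \/ y5) — y5 is true.
  9. (y1 \/ y10) — y1 is true.
  10. (y7 \/ y1) — y1 is true.
  11. (~y9 \/ y3) — y3 is true.
  12. (y3 \/ y11) — y3 is true.
  13. (y2 \/ ~y3) — y2 is true.
  14. (~y9 \/ ~y3) — ~y9 is true.
  15. (y1 \/ y12) — y1 is true.
  16. (~y11 \/ ~y4) — ~y4 is true.
  17. (y7 \/ y5) — y5 is true.
  18. (y4 \/ ~y8) — ~y8 is true.
  19. (y10 \/ y9) — y10 is true.
  20. (~y4 \/ y8) — ~y4 is true.
  21. (~y8 \/ y6) — ~y8 is true.
  22. (y2 \/ y12) — y2 is true.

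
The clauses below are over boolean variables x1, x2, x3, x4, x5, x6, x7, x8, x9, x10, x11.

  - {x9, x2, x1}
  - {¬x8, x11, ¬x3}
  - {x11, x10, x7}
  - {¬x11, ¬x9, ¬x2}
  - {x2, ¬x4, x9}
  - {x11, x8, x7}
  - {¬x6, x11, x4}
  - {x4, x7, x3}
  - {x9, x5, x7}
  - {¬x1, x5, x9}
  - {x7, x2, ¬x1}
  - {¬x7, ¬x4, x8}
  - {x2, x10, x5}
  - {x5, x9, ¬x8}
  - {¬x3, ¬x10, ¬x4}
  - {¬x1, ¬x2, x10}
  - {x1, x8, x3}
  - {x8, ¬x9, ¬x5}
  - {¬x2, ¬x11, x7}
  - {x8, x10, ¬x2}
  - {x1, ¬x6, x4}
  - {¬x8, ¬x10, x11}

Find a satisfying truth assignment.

x1=True, x2=True, x3=True, x4=False, x5=True, x6=False, x7=True, x8=False, x9=False, x10=True, x11=True

Check each clause:
  1. {x9, x1, x2} — x2 is true.
  2. {¬x8, x11, ¬x3} — ¬x8 is true.
  3. {x11, x7, x10} — x10 is true.
  4. {¬x11, ¬x2, ¬x9} — ¬x9 is true.
  5. {x9, ¬x4, x2} — x2 is true.
  6. {x8, x7, x11} — x11 is true.
  7. {x11, ¬x6, x4} — ¬x6 is true.
  8. {x3, x7, x4} — x3 is true.
  9. {x9, x7, x5} — x5 is true.
  10. {¬x1, x9, x5} — x5 is true.
  11. {x7, ¬x1, x2} — x2 is true.
  12. {x8, ¬x7, ¬x4} — ¬x4 is true.
  13. {x2, x5, x10} — x10 is true.
  14. {x5, x9, ¬x8} — ¬x8 is true.
  15. {¬x10, ¬x4, ¬x3} — ¬x4 is true.
  16. {¬x2, ¬x1, x10} — x10 is true.
  17. {x1, x3, x8} — x1 is true.
  18. {x8, ¬x9, ¬x5} — ¬x9 is true.
  19. {¬x2, x7, ¬x11} — x7 is true.
  20. {¬x2, x8, x10} — x10 is true.
  21. {x4, ¬x6, x1} — x1 is true.
  22. {x11, ¬x8, ¬x10} — ¬x8 is true.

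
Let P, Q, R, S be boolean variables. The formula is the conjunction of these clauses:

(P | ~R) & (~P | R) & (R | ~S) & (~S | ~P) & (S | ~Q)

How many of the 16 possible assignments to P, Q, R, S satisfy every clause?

2

Satisfying assignments:
  P=0 Q=0 R=0 S=0
  P=1 Q=0 R=1 S=0
Count: 2.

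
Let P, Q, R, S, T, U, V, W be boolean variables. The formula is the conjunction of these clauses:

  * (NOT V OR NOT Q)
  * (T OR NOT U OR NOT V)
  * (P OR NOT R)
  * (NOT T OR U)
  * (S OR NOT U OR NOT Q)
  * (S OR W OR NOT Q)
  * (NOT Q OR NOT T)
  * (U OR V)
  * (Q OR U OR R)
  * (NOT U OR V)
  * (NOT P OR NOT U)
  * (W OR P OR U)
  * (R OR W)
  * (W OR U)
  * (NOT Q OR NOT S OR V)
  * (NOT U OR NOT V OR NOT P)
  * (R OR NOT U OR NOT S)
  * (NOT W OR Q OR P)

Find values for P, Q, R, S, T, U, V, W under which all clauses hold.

Branch on P: take P = True.
  then U is forced to False.
  then T is forced to False.
  then V is forced to True.
  then Q is forced to False.
  then R is forced to True.
  then W is forced to True.
S is now unconstrained; take S = False.
Check each clause:
  1. (NOT V OR NOT Q) — NOT Q is true.
  2. (T OR NOT U OR NOT V) — NOT U is true.
  3. (P OR NOT R) — P is true.
  4. (U OR NOT T) — NOT T is true.
  5. (NOT Q OR NOT U OR S) — NOT U is true.
  6. (NOT Q OR S OR W) — W is true.
  7. (NOT Q OR NOT T) — NOT T is true.
  8. (V OR U) — V is true.
  9. (Q OR U OR R) — R is true.
  10. (V OR NOT U) — NOT U is true.
  11. (NOT P OR NOT U) — NOT U is true.
  12. (U OR P OR W) — W is true.
  13. (W OR R) — W is true.
  14. (U OR W) — W is true.
  15. (NOT Q OR V OR NOT S) — NOT S is true.
  16. (NOT V OR NOT U OR NOT P) — NOT U is true.
  17. (NOT S OR R OR NOT U) — NOT U is true.
  18. (P OR Q OR NOT W) — P is true.

P=True, Q=False, R=True, S=False, T=False, U=False, V=True, W=True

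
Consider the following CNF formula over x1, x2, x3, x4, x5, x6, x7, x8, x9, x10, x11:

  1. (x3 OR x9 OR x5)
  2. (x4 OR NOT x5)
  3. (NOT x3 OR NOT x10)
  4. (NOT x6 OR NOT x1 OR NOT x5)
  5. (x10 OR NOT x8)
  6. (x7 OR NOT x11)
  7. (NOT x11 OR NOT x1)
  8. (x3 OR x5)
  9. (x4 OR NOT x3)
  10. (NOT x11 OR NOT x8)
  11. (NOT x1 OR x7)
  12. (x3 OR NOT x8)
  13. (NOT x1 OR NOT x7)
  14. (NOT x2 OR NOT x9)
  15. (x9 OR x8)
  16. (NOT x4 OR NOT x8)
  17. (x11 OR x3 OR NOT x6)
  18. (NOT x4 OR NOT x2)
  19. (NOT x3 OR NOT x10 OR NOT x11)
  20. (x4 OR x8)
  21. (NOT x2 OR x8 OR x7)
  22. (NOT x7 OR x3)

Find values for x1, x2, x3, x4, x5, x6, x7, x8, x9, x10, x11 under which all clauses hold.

x1=0, x2=0, x3=1, x4=1, x5=0, x6=0, x7=1, x8=0, x9=1, x10=0, x11=1

Pure literal: x1 appears only negated; assign x1 = False.
Pure literal: x2 appears only negated; assign x2 = False.
Branch on x3: take x3 = True.
  then x10 is forced to False.
  then x8 is forced to False.
  then x4 is forced to True.
  then x9 is forced to True.
Set x7 = True and propagate.
x5, x6, x11 are now unconstrained; take x5 = False, x6 = False, x11 = True.
Every clause has at least one true literal under this assignment.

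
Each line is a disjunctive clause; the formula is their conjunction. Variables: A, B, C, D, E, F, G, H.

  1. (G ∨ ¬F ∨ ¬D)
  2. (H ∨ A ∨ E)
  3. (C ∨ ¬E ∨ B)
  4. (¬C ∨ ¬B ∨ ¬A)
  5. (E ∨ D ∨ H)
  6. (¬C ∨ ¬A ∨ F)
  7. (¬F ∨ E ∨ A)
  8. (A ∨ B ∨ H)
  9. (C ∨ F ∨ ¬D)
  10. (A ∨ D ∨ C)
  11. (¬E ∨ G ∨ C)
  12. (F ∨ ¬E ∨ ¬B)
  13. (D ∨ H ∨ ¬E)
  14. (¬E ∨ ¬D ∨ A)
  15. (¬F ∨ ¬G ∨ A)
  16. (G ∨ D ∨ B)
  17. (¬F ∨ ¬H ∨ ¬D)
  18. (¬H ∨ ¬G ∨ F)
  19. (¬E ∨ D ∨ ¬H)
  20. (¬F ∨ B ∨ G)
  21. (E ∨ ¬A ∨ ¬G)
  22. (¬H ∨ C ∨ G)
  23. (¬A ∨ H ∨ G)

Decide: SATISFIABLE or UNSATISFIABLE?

Set A = False and propagate.
For the remaining variables, B = True, C = True, D = False, E = False, F = False, G = False, H = True works.
Every clause has at least one true literal under this assignment.
So A=F, B=T, C=T, D=F, E=F, F=F, G=F, H=T is a satisfying assignment.

SATISFIABLE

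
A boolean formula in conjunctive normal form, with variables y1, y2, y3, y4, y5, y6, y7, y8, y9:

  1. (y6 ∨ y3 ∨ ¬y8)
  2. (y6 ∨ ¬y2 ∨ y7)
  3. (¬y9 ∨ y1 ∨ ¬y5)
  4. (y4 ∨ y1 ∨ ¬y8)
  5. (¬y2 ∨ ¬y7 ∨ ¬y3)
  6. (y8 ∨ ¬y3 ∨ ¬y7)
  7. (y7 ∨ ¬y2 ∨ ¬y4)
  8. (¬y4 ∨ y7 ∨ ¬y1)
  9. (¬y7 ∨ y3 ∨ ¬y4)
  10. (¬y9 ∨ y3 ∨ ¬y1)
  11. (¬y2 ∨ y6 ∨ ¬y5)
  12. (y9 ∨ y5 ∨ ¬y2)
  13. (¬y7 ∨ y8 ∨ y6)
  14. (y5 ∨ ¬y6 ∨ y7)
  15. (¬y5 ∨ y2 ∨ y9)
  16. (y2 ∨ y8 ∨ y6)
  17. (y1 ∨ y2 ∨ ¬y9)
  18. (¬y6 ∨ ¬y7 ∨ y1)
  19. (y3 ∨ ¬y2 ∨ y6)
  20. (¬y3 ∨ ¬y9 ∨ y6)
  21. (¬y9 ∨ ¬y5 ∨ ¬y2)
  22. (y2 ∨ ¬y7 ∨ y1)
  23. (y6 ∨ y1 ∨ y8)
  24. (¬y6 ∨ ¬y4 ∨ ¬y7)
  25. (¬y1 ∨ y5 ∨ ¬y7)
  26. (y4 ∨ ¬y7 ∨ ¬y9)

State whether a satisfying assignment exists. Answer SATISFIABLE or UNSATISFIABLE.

SATISFIABLE

Set y1 = False and propagate.
Try y2 = True.
Set y3 = True and propagate.
  then y7 is forced to False.
  then y6 is forced to True.
  then y4 is forced to False.
  then y8 is forced to False.
  then y5 is forced to True.
  then y9 is forced to False.
Every clause has at least one true literal under this assignment.
So y1=F  y2=T  y3=T  y4=F  y5=T  y6=T  y7=F  y8=F  y9=F is a satisfying assignment.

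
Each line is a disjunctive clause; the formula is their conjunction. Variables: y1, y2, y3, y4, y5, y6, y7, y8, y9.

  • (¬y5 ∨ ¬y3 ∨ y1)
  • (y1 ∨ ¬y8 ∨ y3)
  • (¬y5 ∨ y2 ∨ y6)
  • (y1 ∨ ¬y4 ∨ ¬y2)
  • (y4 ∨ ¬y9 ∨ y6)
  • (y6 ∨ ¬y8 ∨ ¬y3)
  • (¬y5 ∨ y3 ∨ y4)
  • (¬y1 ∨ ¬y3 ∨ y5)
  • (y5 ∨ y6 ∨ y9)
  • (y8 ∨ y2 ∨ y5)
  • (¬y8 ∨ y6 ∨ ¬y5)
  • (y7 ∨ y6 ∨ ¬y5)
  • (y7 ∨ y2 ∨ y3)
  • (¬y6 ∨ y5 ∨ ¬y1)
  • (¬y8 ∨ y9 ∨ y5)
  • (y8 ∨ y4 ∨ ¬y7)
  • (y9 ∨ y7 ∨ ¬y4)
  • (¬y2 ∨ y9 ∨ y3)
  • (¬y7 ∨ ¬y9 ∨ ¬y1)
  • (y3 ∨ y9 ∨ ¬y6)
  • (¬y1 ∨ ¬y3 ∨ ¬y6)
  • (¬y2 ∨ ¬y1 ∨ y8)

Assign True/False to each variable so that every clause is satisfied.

y1=F  y2=T  y3=T  y4=F  y5=F  y6=T  y7=F  y8=T  y9=T

Check each clause:
  1. (¬y3 ∨ ¬y5 ∨ y1) — ¬y5 is true.
  2. (y1 ∨ ¬y8 ∨ y3) — y3 is true.
  3. (y2 ∨ y6 ∨ ¬y5) — y2 is true.
  4. (¬y4 ∨ y1 ∨ ¬y2) — ¬y4 is true.
  5. (y6 ∨ ¬y9 ∨ y4) — y6 is true.
  6. (y6 ∨ ¬y3 ∨ ¬y8) — y6 is true.
  7. (y4 ∨ y3 ∨ ¬y5) — y3 is true.
  8. (¬y3 ∨ ¬y1 ∨ y5) — ¬y1 is true.
  9. (y6 ∨ y5 ∨ y9) — y9 is true.
  10. (y5 ∨ y2 ∨ y8) — y8 is true.
  11. (¬y8 ∨ ¬y5 ∨ y6) — ¬y5 is true.
  12. (y6 ∨ y7 ∨ ¬y5) — ¬y5 is true.
  13. (y7 ∨ y2 ∨ y3) — y2 is true.
  14. (y5 ∨ ¬y6 ∨ ¬y1) — ¬y1 is true.
  15. (¬y8 ∨ y9 ∨ y5) — y9 is true.
  16. (¬y7 ∨ y8 ∨ y4) — y8 is true.
  17. (¬y4 ∨ y7 ∨ y9) — y9 is true.
  18. (y9 ∨ y3 ∨ ¬y2) — y9 is true.
  19. (¬y9 ∨ ¬y1 ∨ ¬y7) — ¬y7 is true.
  20. (y3 ∨ ¬y6 ∨ y9) — y9 is true.
  21. (¬y1 ∨ ¬y3 ∨ ¬y6) — ¬y1 is true.
  22. (y8 ∨ ¬y2 ∨ ¬y1) — y8 is true.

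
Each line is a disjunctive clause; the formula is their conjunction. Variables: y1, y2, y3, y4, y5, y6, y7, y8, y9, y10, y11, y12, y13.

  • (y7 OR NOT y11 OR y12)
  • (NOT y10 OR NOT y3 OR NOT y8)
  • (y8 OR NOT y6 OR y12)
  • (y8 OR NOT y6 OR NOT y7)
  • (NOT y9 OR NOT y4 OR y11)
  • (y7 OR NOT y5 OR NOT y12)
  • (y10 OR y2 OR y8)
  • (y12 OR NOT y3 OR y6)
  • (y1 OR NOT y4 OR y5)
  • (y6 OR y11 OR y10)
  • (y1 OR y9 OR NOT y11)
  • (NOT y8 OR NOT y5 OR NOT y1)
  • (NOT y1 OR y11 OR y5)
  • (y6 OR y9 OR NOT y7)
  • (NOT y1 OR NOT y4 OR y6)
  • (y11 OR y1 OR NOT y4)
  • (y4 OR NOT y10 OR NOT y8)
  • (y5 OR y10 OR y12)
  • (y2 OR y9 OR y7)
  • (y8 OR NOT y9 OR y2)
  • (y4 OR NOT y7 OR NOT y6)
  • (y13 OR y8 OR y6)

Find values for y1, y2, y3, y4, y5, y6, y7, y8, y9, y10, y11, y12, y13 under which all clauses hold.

y1 = F, y2 = T, y3 = T, y4 = F, y5 = T, y6 = F, y7 = T, y8 = F, y9 = T, y10 = T, y11 = T, y12 = T, y13 = T

Pure literal: y2 appears only positively; assign y2 = True.
y13 occurs only positively in the remaining clauses — set y13 = True.
Branch on y1: take y1 = False.
Set y3 = True and propagate.
For the remaining variables, y4 = False, y5 = True, y6 = False, y7 = True, y8 = False, y9 = True, y10 = True, y11 = True, y12 = True works.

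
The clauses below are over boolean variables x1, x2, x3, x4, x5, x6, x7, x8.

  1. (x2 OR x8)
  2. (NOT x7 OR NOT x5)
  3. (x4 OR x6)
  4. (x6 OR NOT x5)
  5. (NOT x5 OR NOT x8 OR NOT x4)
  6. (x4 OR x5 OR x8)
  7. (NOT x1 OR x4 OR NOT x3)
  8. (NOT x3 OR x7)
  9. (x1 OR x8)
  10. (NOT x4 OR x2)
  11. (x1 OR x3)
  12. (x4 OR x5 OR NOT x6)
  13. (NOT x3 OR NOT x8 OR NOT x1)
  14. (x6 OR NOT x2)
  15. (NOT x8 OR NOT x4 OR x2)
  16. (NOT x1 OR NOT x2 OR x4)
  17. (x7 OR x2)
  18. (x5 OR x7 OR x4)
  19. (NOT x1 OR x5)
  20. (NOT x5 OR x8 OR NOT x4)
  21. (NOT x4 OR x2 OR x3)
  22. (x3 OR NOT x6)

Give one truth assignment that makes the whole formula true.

x1 = False, x2 = True, x3 = True, x4 = True, x5 = False, x6 = True, x7 = True, x8 = True

Set x1 = False and propagate.
  then x8 is forced to True.
  then x3 is forced to True.
  then x7 is forced to True.
  then x5 is forced to False.
Try x2 = True.
  then x6 is forced to True.
  then x4 is forced to True.
Check each clause:
  1. (x2 OR x8) — x8 is true.
  2. (NOT x7 OR NOT x5) — NOT x5 is true.
  3. (x6 OR x4) — x4 is true.
  4. (x6 OR NOT x5) — NOT x5 is true.
  5. (NOT x5 OR NOT x8 OR NOT x4) — NOT x5 is true.
  6. (x4 OR x8 OR x5) — x8 is true.
  7. (x4 OR NOT x3 OR NOT x1) — x4 is true.
  8. (NOT x3 OR x7) — x7 is true.
  9. (x8 OR x1) — x8 is true.
  10. (NOT x4 OR x2) — x2 is true.
  11. (x1 OR x3) — x3 is true.
  12. (x4 OR x5 OR NOT x6) — x4 is true.
  13. (NOT x1 OR NOT x8 OR NOT x3) — NOT x1 is true.
  14. (x6 OR NOT x2) — x6 is true.
  15. (NOT x4 OR NOT x8 OR x2) — x2 is true.
  16. (NOT x1 OR x4 OR NOT x2) — x4 is true.
  17. (x2 OR x7) — x2 is true.
  18. (x5 OR x7 OR x4) — x4 is true.
  19. (x5 OR NOT x1) — NOT x1 is true.
  20. (NOT x4 OR NOT x5 OR x8) — x8 is true.
  21. (x3 OR x2 OR NOT x4) — x2 is true.
  22. (NOT x6 OR x3) — x3 is true.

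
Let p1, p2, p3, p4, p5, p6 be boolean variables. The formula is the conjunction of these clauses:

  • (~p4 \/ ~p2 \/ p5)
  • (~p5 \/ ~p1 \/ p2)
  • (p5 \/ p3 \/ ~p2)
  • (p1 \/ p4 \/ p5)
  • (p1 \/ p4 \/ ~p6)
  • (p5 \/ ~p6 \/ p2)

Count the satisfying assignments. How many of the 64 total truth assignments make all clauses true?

Case analysis on p5 and p2:
  p5=T, p2=T: p3 free; 7 ways for (p1,p4,p6) × 2^1 = 14.
  p5=T, p2=F: p3 free; 3 ways for (p1,p4,p6) × 2^1 = 6.
  p5=F, p2=T: remaining (p1,p3,p4,p6) ∈ {(T,T,F,F); (T,T,F,T)} — 2.
  p5=F, p2=F: p3 free; 3 ways for (p1,p4,p6) × 2^1 = 6.
Total: 14 + 6 + 2 + 6 = 28.

28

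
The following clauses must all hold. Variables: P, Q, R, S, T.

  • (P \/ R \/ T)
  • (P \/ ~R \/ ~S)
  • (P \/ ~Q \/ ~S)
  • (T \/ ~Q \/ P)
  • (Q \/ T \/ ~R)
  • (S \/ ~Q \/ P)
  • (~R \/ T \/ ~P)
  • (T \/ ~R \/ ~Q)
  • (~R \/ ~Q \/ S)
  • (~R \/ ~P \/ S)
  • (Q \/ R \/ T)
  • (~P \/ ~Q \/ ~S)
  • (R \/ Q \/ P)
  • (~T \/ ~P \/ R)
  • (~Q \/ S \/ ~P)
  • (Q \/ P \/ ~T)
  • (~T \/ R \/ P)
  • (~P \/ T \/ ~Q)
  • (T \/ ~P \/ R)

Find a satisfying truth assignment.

P = T  Q = F  R = T  S = T  T = T

Check each clause:
  1. (P \/ T \/ R) — P is true.
  2. (~R \/ P \/ ~S) — P is true.
  3. (P \/ ~S \/ ~Q) — P is true.
  4. (P \/ T \/ ~Q) — P is true.
  5. (Q \/ ~R \/ T) — T is true.
  6. (~Q \/ P \/ S) — P is true.
  7. (~R \/ ~P \/ T) — T is true.
  8. (T \/ ~Q \/ ~R) — T is true.
  9. (S \/ ~Q \/ ~R) — S is true.
  10. (~P \/ ~R \/ S) — S is true.
  11. (T \/ R \/ Q) — R is true.
  12. (~Q \/ ~S \/ ~P) — ~Q is true.
  13. (P \/ Q \/ R) — P is true.
  14. (~T \/ ~P \/ R) — R is true.
  15. (~P \/ S \/ ~Q) — S is true.
  16. (Q \/ P \/ ~T) — P is true.
  17. (R \/ P \/ ~T) — P is true.
  18. (T \/ ~P \/ ~Q) — T is true.
  19. (R \/ T \/ ~P) — R is true.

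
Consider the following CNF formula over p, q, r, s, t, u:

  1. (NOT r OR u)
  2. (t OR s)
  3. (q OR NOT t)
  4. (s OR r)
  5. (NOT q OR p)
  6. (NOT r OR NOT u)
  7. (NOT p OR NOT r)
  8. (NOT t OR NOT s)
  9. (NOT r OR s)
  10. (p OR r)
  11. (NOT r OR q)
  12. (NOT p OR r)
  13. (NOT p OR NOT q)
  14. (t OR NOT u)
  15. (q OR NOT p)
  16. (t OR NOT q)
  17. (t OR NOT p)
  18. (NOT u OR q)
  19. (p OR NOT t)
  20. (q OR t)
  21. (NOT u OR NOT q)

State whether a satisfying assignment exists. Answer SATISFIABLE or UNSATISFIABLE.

UNSATISFIABLE

q = True:
  propagation gives p=True; an empty clause results — contradiction.
q = False:
  propagation gives t=False; an empty clause results — contradiction.
Every branch closes, so no satisfying assignment exists.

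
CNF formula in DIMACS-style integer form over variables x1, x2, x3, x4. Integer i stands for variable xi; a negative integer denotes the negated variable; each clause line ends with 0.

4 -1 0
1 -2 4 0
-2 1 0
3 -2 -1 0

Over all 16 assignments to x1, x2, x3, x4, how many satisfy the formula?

7

The models are:
  x1=F x2=F x3=F x4=F
  x1=F x2=F x3=F x4=T
  x1=F x2=F x3=T x4=F
  x1=F x2=F x3=T x4=T
  x1=T x2=F x3=F x4=T
  x1=T x2=F x3=T x4=T
  x1=T x2=T x3=T x4=T
Count: 7.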